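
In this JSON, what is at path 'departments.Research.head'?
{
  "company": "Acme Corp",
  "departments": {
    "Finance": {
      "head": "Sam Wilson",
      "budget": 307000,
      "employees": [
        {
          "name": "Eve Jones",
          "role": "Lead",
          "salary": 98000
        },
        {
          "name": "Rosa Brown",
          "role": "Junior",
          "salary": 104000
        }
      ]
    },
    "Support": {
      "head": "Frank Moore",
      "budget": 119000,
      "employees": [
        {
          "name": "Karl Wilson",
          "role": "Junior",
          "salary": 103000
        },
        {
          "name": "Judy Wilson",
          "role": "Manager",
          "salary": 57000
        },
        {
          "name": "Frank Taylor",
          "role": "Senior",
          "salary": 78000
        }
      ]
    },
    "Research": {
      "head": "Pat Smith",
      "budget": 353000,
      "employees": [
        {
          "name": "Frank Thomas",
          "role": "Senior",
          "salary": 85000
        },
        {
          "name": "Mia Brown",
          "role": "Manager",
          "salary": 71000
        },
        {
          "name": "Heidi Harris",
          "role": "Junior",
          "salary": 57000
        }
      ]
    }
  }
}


Path: departments.Research.head

Navigate:
  -> departments
  -> Research
  -> head = 'Pat Smith'

Pat Smith


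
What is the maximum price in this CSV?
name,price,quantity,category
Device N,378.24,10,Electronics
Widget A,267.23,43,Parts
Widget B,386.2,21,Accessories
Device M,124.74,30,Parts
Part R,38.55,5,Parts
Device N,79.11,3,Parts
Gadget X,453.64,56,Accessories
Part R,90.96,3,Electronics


Computing maximum price:
Values: [378.24, 267.23, 386.2, 124.74, 38.55, 79.11, 453.64, 90.96]
Max = 453.64

453.64


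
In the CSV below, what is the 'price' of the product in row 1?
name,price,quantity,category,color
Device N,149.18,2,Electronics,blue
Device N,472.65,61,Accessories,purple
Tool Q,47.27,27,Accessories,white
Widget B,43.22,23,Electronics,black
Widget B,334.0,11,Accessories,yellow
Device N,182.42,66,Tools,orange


Query: Row 1 ('Device N'), column 'price'
Value: 149.18

149.18


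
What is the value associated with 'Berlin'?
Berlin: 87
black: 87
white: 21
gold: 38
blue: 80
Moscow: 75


Looking up key 'Berlin'
Value: 87

87


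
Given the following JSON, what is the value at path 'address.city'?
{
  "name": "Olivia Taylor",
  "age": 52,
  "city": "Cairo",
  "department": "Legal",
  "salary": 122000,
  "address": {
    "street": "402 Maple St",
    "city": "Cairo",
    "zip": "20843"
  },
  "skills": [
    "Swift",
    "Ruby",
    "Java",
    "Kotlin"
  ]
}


Query: address.city
Path: address -> city
Value: Cairo

Cairo


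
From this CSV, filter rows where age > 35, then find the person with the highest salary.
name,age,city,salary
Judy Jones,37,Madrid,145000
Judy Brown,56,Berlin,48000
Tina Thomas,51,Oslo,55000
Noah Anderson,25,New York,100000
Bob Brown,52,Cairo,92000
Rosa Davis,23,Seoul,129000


Filter: age > 35
Sort by: salary (descending)

Filtered records (4):
  Judy Jones, age 37, salary $145000
  Bob Brown, age 52, salary $92000
  Tina Thomas, age 51, salary $55000
  Judy Brown, age 56, salary $48000

Highest salary: Judy Jones ($145000)

Judy Jones


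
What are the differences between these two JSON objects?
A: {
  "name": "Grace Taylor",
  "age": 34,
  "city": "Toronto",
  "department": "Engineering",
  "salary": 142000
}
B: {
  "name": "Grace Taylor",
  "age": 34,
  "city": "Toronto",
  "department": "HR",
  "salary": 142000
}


Comparing each field (in key order):
  name: same
  age: same
  city: same
  department: DIFFERENT
  salary: same
Differences:
  department: Engineering -> HR

1 field(s) changed

1 change: department


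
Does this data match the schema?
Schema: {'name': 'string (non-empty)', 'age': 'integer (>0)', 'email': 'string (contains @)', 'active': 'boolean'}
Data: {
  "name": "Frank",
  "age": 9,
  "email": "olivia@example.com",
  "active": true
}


Validating each field against schema:
  name: OK (non-empty string)
  age: OK (positive integer)
  email: OK (string with @)
  active: OK (boolean)

Result: VALID

VALID


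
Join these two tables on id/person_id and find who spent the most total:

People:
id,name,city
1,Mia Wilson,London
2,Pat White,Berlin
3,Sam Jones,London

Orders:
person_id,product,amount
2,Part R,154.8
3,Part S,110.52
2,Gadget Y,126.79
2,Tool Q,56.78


Join on: people.id = orders.person_id

Joined rows:
  Pat White (Berlin) bought Part R for $154.8
  Sam Jones (London) bought Part S for $110.52
  Pat White (Berlin) bought Gadget Y for $126.79
  Pat White (Berlin) bought Tool Q for $56.78

Total per person:
  Pat White: $338.37
  Sam Jones: $110.52

Top spender: Pat White ($338.37)

Pat White ($338.37)


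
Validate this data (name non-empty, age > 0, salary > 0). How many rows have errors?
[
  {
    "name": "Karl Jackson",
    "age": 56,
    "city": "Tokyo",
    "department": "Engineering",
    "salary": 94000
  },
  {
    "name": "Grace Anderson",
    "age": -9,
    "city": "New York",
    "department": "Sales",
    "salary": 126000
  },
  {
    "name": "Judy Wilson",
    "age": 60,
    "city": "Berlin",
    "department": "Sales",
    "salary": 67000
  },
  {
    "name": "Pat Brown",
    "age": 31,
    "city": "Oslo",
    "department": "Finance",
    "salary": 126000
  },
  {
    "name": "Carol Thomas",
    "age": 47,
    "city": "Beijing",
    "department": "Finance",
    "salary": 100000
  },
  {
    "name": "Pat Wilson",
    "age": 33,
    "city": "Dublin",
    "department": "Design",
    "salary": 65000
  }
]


Validating 6 records:
Rules: name non-empty, age > 0, salary > 0

  Row 1 (Karl Jackson): OK
  Row 2 (Grace Anderson): negative age: -9
  Row 3 (Judy Wilson): OK
  Row 4 (Pat Brown): OK
  Row 5 (Carol Thomas): OK
  Row 6 (Pat Wilson): OK

Total errors: 1

1 errors


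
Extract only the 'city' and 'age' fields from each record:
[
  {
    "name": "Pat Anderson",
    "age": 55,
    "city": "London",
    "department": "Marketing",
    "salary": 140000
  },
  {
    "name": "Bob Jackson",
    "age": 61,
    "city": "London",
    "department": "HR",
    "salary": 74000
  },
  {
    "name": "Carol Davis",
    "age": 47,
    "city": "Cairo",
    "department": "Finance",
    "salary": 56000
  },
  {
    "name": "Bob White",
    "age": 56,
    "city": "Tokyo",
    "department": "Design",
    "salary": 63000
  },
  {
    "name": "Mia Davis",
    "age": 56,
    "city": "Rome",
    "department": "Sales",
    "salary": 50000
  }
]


Original: 5 records with fields: name, age, city, department, salary
Keep: ['city', 'age']
Drop: ['name', 'department', 'salary']
Result: 5 records, 2 fields each

[
  {
    "city": "London",
    "age": 55
  },
  {
    "city": "London",
    "age": 61
  },
  {
    "city": "Cairo",
    "age": 47
  },
  {
    "city": "Tokyo",
    "age": 56
  },
  {
    "city": "Rome",
    "age": 56
  }
]


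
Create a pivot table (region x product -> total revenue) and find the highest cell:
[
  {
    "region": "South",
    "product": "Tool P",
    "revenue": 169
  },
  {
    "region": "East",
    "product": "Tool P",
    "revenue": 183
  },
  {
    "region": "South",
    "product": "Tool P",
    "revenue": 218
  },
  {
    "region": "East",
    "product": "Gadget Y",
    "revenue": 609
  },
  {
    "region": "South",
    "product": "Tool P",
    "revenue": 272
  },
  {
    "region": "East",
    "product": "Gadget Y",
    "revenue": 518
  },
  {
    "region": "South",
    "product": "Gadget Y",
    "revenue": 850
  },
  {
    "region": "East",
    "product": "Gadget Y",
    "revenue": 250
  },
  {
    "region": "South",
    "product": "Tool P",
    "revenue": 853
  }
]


Pivot: region (rows) x product (columns) -> total revenue

     Gadget Y      Tool P      
East          1377           183  
South          850          1512  

Highest: South / Tool P = $1512

South / Tool P = $1512


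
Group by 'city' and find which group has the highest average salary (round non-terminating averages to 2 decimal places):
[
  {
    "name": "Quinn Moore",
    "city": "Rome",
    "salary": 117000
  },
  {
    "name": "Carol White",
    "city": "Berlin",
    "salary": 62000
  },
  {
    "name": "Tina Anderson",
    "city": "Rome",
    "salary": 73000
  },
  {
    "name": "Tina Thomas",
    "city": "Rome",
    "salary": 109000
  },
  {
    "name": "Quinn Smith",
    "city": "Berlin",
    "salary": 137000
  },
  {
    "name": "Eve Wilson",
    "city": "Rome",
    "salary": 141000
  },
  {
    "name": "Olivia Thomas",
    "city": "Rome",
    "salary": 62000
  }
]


Group by: city

Groups:
  Berlin: 2 people, avg salary = 199000/2 = $99500
  Rome: 5 people, avg salary = 502000/5 = $100400

Highest average salary: Rome ($100400)

Rome ($100400)


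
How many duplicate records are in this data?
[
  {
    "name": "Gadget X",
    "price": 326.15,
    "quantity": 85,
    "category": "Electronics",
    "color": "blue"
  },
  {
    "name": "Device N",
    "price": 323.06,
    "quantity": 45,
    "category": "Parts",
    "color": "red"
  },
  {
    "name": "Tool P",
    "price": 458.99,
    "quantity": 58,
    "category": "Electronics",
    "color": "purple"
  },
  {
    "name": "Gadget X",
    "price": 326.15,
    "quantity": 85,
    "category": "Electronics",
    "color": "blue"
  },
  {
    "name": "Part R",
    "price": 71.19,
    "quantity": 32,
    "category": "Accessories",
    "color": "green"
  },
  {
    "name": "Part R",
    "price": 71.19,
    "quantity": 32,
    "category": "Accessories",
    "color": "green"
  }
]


Checking 6 records for duplicates:

  Row 1: Gadget X ($326.15, qty 85)
  Row 2: Device N ($323.06, qty 45)
  Row 3: Tool P ($458.99, qty 58)
  Row 4: Gadget X ($326.15, qty 85) <-- DUPLICATE
  Row 5: Part R ($71.19, qty 32)
  Row 6: Part R ($71.19, qty 32) <-- DUPLICATE

Duplicates found: 2
Unique records: 4

2 duplicates, 4 unique


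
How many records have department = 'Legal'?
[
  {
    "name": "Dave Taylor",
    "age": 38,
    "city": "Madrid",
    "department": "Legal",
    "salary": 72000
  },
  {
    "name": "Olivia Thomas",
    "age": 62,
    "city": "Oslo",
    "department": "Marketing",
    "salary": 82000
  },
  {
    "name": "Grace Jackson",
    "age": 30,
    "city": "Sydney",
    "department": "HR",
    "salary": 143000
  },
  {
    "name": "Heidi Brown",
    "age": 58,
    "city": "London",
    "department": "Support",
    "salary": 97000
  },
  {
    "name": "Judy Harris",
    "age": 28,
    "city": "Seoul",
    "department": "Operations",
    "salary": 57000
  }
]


Data: 5 records
Condition: department = 'Legal'

Checking each record:
  Dave Taylor: Legal MATCH
  Olivia Thomas: Marketing
  Grace Jackson: HR
  Heidi Brown: Support
  Judy Harris: Operations

Count: 1

1


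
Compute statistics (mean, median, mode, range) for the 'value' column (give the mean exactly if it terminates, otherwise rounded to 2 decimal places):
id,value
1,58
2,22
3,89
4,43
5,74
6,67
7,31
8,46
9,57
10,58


Data: [58, 22, 89, 43, 74, 67, 31, 46, 57, 58]
Count: 10
Sum: 545
Mean: 545/10 = 54.5
Sorted: [22, 31, 43, 46, 57, 58, 58, 67, 74, 89]
Median: 57.5
Mode: 58 (2 times)
Range: 89 - 22 = 67
Min: 22, Max: 89

mean=54.5, median=57.5, mode=58, range=67


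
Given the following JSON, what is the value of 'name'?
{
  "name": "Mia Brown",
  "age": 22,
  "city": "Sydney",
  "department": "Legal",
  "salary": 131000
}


Looking up field 'name'
Value: Mia Brown

Mia Brown


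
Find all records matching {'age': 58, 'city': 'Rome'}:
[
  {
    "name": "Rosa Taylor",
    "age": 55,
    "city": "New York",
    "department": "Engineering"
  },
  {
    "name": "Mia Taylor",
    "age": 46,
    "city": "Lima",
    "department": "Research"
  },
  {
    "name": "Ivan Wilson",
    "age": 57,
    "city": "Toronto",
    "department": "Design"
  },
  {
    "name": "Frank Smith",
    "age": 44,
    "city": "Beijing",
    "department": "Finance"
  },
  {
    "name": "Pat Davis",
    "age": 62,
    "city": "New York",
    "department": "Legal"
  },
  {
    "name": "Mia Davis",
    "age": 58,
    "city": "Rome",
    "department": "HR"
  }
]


Search criteria: {'age': 58, 'city': 'Rome'}

Checking 6 records:
  Rosa Taylor: {age: 55, city: New York}
  Mia Taylor: {age: 46, city: Lima}
  Ivan Wilson: {age: 57, city: Toronto}
  Frank Smith: {age: 44, city: Beijing}
  Pat Davis: {age: 62, city: New York}
  Mia Davis: {age: 58, city: Rome} <-- MATCH

Matches: ["Mia Davis"]

["Mia Davis"]


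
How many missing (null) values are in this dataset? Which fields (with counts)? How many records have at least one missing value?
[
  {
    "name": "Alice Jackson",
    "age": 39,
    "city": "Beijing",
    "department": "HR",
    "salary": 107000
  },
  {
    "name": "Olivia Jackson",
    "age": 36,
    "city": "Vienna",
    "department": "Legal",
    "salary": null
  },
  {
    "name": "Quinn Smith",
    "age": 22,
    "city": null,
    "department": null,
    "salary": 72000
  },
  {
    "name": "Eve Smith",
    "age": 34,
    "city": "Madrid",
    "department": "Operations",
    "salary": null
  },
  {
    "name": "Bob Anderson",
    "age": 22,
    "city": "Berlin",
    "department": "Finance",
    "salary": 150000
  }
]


Checking for missing (null) values in 5 records:

  Alice Jackson: complete
  Olivia Jackson: salary
  Quinn Smith: city, department
  Eve Smith: salary
  Bob Anderson: complete

Per field:
  name: 0 missing
  age: 0 missing
  city: 1 missing
  department: 1 missing
  salary: 2 missing

Total missing values: 4
Records with any missing: 3

4 missing values (city: 1, department: 1, salary: 2); 3 incomplete records


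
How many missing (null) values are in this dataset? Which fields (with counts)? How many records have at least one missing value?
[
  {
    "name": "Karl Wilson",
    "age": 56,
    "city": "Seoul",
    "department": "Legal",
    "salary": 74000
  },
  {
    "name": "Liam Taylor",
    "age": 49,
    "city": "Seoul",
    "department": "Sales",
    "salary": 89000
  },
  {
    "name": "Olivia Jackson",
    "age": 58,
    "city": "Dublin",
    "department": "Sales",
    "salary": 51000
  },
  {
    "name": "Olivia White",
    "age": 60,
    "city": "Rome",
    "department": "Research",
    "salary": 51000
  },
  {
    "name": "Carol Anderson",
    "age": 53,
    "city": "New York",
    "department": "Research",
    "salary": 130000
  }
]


Checking for missing (null) values in 5 records:

  Karl Wilson: complete
  Liam Taylor: complete
  Olivia Jackson: complete
  Olivia White: complete
  Carol Anderson: complete

Per field:
  name: 0 missing
  age: 0 missing
  city: 0 missing
  department: 0 missing
  salary: 0 missing

Total missing values: 0
Records with any missing: 0

0 missing values (none); 0 incomplete records


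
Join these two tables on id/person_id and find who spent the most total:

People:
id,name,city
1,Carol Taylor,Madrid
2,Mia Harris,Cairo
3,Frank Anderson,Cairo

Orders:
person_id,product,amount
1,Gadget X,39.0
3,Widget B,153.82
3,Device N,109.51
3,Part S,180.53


Join on: people.id = orders.person_id

Joined rows:
  Carol Taylor (Madrid) bought Gadget X for $39.0
  Frank Anderson (Cairo) bought Widget B for $153.82
  Frank Anderson (Cairo) bought Device N for $109.51
  Frank Anderson (Cairo) bought Part S for $180.53

Total per person:
  Frank Anderson: $443.86
  Carol Taylor: $39.00

Top spender: Frank Anderson ($443.86)

Frank Anderson ($443.86)


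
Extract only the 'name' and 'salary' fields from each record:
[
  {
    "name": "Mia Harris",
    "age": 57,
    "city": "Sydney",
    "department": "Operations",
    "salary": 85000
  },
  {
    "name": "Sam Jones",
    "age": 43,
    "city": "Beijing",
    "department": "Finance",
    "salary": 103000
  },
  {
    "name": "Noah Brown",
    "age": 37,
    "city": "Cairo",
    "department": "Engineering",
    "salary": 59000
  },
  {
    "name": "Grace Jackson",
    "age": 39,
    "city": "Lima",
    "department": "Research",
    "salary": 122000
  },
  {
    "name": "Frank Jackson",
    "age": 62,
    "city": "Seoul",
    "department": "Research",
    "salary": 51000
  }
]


Original: 5 records with fields: name, age, city, department, salary
Keep: ['name', 'salary']
Drop: ['age', 'city', 'department']
Result: 5 records, 2 fields each

[
  {
    "name": "Mia Harris",
    "salary": 85000
  },
  {
    "name": "Sam Jones",
    "salary": 103000
  },
  {
    "name": "Noah Brown",
    "salary": 59000
  },
  {
    "name": "Grace Jackson",
    "salary": 122000
  },
  {
    "name": "Frank Jackson",
    "salary": 51000
  }
]


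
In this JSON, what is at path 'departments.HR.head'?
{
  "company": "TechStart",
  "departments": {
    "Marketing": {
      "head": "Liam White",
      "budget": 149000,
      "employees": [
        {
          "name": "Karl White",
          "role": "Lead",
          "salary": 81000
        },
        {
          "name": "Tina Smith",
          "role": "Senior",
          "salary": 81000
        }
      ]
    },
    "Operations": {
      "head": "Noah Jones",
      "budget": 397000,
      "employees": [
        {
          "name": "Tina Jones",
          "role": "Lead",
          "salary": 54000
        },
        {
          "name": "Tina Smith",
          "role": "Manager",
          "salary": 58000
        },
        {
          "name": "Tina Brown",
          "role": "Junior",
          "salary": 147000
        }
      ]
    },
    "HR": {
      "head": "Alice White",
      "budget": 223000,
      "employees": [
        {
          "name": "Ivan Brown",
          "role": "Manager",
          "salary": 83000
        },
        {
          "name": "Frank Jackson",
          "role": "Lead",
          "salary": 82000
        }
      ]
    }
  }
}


Path: departments.HR.head

Navigate:
  -> departments
  -> HR
  -> head = 'Alice White'

Alice White


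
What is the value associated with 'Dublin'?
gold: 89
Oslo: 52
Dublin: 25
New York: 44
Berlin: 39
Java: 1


Looking up key 'Dublin'
Value: 25

25


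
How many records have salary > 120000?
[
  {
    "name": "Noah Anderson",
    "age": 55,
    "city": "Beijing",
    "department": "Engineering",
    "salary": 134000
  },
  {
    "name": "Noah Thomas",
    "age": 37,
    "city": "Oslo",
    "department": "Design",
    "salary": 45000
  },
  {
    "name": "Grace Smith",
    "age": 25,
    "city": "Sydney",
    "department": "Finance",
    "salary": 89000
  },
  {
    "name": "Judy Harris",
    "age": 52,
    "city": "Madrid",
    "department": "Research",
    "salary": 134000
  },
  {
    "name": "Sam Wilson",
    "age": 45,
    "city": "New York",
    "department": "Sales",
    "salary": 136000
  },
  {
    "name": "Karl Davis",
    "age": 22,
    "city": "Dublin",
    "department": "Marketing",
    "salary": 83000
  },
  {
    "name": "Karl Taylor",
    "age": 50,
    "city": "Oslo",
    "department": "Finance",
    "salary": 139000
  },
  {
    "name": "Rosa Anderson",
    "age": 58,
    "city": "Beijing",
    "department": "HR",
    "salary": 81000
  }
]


Data: 8 records
Condition: salary > 120000

Checking each record:
  Noah Anderson: 134000 MATCH
  Noah Thomas: 45000
  Grace Smith: 89000
  Judy Harris: 134000 MATCH
  Sam Wilson: 136000 MATCH
  Karl Davis: 83000
  Karl Taylor: 139000 MATCH
  Rosa Anderson: 81000

Count: 4

4


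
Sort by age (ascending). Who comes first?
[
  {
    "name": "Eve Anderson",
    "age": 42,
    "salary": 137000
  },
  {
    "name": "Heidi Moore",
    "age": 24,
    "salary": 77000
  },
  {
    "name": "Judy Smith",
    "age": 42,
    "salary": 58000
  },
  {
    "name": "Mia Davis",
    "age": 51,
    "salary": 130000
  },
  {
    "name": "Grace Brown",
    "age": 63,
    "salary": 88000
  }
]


Sort by: age (ascending)

Sorted order:
  1. Heidi Moore (age = 24)
  2. Eve Anderson (age = 42)
  3. Judy Smith (age = 42)
  4. Mia Davis (age = 51)
  5. Grace Brown (age = 63)

First: Heidi Moore

Heidi Moore


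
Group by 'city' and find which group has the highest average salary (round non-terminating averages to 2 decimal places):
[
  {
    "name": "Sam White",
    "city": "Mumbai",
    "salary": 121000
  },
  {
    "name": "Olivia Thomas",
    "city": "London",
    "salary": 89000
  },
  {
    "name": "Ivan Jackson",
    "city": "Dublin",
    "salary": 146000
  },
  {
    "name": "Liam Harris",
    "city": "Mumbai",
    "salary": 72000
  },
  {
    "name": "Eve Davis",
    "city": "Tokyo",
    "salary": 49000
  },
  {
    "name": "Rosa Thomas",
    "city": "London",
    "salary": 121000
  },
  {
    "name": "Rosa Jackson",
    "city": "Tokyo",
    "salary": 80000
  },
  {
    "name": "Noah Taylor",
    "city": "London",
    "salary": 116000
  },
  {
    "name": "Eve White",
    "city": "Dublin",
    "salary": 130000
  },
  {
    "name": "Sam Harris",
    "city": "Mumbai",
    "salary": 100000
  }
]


Group by: city

Groups:
  Dublin: 2 people, avg salary = 276000/2 = $138000
  London: 3 people, avg salary = 326000/3 ≈ $108666.67
  Mumbai: 3 people, avg salary = 293000/3 ≈ $97666.67
  Tokyo: 2 people, avg salary = 129000/2 = $64500

Highest average salary: Dublin ($138000)

Dublin ($138000)


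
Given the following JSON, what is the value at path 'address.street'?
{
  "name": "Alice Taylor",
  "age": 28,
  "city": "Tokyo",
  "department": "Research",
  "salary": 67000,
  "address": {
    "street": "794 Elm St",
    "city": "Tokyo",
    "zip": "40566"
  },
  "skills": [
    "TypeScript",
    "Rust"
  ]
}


Query: address.street
Path: address -> street
Value: 794 Elm St

794 Elm St


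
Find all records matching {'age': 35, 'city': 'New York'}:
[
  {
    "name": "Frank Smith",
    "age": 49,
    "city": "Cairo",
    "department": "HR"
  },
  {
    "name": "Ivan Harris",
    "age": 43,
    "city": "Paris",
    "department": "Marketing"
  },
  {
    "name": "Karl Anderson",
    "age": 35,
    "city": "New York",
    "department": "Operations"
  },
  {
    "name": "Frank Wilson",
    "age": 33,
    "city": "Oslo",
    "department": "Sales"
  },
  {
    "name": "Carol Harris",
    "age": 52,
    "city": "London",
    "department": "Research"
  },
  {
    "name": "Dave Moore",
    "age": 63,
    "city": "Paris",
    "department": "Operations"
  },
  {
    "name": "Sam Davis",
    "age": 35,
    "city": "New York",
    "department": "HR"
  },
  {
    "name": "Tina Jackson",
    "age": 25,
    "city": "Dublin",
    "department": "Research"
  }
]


Search criteria: {'age': 35, 'city': 'New York'}

Checking 8 records:
  Frank Smith: {age: 49, city: Cairo}
  Ivan Harris: {age: 43, city: Paris}
  Karl Anderson: {age: 35, city: New York} <-- MATCH
  Frank Wilson: {age: 33, city: Oslo}
  Carol Harris: {age: 52, city: London}
  Dave Moore: {age: 63, city: Paris}
  Sam Davis: {age: 35, city: New York} <-- MATCH
  Tina Jackson: {age: 25, city: Dublin}

Matches: ["Karl Anderson", "Sam Davis"]

["Karl Anderson", "Sam Davis"]


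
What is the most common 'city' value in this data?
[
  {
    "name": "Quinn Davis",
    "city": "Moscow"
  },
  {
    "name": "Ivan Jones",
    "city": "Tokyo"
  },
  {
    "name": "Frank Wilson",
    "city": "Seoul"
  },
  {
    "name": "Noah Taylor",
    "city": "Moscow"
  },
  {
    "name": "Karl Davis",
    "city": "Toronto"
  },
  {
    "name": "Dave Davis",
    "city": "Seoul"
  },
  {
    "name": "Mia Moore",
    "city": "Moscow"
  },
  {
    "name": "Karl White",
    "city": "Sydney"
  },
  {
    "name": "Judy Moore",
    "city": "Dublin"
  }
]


Counting 'city' values across 9 records:

  Moscow: 3 ###
  Seoul: 2 ##
  Tokyo: 1 #
  Toronto: 1 #
  Sydney: 1 #
  Dublin: 1 #

Most common: Moscow (3 times)

Moscow (3 times)


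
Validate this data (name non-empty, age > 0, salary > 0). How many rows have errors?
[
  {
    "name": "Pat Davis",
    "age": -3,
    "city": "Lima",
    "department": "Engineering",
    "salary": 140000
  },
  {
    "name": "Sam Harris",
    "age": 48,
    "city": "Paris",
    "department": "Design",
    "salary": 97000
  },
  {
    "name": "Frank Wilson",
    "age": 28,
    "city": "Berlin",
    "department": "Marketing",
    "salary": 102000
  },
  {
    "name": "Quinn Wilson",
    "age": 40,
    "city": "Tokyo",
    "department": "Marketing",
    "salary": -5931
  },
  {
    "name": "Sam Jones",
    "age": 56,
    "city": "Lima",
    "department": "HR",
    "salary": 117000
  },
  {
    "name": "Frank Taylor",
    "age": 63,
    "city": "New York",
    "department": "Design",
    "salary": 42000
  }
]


Validating 6 records:
Rules: name non-empty, age > 0, salary > 0

  Row 1 (Pat Davis): negative age: -3
  Row 2 (Sam Harris): OK
  Row 3 (Frank Wilson): OK
  Row 4 (Quinn Wilson): negative salary: -5931
  Row 5 (Sam Jones): OK
  Row 6 (Frank Taylor): OK

Total errors: 2

2 errors


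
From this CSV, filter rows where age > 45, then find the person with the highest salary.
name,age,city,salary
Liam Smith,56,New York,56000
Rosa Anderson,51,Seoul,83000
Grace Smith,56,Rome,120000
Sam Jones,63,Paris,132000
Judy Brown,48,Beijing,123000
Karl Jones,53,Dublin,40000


Filter: age > 45
Sort by: salary (descending)

Filtered records (6):
  Sam Jones, age 63, salary $132000
  Judy Brown, age 48, salary $123000
  Grace Smith, age 56, salary $120000
  Rosa Anderson, age 51, salary $83000
  Liam Smith, age 56, salary $56000
  Karl Jones, age 53, salary $40000

Highest salary: Sam Jones ($132000)

Sam Jones


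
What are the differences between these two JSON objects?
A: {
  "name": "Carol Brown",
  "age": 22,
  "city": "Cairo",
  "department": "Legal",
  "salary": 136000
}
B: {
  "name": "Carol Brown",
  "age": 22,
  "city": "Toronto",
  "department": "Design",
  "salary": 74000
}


Comparing each field (in key order):
  name: same
  age: same
  city: DIFFERENT
  department: DIFFERENT
  salary: DIFFERENT
Differences:
  city: Cairo -> Toronto
  department: Legal -> Design
  salary: 136000 -> 74000

3 field(s) changed

3 changes: city, department, salary


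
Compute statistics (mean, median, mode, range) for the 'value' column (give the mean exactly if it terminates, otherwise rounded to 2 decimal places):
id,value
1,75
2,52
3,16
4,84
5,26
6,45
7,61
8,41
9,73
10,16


Data: [75, 52, 16, 84, 26, 45, 61, 41, 73, 16]
Count: 10
Sum: 489
Mean: 489/10 = 48.9
Sorted: [16, 16, 26, 41, 45, 52, 61, 73, 75, 84]
Median: 48.5
Mode: 16 (2 times)
Range: 84 - 16 = 68
Min: 16, Max: 84

mean=48.9, median=48.5, mode=16, range=68


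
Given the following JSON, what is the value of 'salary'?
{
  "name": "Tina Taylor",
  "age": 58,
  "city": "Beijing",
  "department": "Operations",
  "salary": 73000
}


Looking up field 'salary'
Value: 73000

73000


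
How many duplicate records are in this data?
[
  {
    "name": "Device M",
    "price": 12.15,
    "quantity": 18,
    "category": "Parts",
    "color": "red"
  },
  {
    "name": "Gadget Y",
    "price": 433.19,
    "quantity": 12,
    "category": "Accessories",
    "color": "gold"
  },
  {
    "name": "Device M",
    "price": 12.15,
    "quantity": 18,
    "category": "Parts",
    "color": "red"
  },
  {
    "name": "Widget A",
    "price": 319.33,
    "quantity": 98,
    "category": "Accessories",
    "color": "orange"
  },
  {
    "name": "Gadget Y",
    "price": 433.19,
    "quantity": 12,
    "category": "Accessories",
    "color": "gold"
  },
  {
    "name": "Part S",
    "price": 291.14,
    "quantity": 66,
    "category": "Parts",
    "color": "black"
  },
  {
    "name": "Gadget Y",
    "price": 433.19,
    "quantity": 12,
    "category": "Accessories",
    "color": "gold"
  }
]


Checking 7 records for duplicates:

  Row 1: Device M ($12.15, qty 18)
  Row 2: Gadget Y ($433.19, qty 12)
  Row 3: Device M ($12.15, qty 18) <-- DUPLICATE
  Row 4: Widget A ($319.33, qty 98)
  Row 5: Gadget Y ($433.19, qty 12) <-- DUPLICATE
  Row 6: Part S ($291.14, qty 66)
  Row 7: Gadget Y ($433.19, qty 12) <-- DUPLICATE

Duplicates found: 3
Unique records: 4

3 duplicates, 4 unique


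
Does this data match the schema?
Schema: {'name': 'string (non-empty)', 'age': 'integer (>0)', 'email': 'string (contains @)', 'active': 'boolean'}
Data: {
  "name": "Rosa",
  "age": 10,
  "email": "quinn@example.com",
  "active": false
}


Validating each field against schema:
  name: OK (non-empty string)
  age: OK (positive integer)
  email: OK (string with @)
  active: OK (boolean)

Result: VALID

VALID


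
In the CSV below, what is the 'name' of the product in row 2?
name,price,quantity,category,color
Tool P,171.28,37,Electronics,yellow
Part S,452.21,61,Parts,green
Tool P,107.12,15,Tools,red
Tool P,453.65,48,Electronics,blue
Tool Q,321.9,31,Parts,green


Query: Row 2 ('Part S'), column 'name'
Value: Part S

Part S


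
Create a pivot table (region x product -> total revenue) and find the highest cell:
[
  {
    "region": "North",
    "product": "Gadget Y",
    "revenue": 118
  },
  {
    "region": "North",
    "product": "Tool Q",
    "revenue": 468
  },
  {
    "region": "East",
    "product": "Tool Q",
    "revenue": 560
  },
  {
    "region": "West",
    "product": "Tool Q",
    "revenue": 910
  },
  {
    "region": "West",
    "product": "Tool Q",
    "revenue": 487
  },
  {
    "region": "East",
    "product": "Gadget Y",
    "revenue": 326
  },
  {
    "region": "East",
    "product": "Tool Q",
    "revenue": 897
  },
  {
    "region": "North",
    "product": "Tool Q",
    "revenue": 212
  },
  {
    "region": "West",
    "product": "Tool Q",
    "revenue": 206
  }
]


Pivot: region (rows) x product (columns) -> total revenue

     Gadget Y      Tool Q      
East           326          1457  
North          118           680  
West             0          1603  

Highest: West / Tool Q = $1603

West / Tool Q = $1603


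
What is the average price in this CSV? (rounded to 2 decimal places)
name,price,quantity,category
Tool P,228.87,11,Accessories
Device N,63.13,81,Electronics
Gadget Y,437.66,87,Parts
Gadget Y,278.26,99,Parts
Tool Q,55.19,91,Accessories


Computing average price:
Values: [228.87, 63.13, 437.66, 278.26, 55.19]
Sum = 1063.11
Count = 5
Average = 1063.11/5 = 212.622 exactly -> 212.62 (rounded half-up to 2 decimal places)

212.62


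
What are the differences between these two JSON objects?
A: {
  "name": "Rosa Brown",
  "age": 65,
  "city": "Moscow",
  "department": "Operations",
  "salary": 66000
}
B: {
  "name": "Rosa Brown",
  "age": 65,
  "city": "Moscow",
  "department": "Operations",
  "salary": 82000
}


Comparing each field (in key order):
  name: same
  age: same
  city: same
  department: same
  salary: DIFFERENT
Differences:
  salary: 66000 -> 82000

1 field(s) changed

1 change: salary


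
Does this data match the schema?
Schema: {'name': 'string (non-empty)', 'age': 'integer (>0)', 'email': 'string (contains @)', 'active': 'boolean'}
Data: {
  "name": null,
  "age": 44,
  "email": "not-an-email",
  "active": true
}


Validating each field against schema:
  name: FAIL (null is not a string)
  age: OK (positive integer)
  email: FAIL ("not-an-email" does not contain @)
  active: OK (boolean)

Result: INVALID (2 errors: name, email)

INVALID (2 errors: name, email)


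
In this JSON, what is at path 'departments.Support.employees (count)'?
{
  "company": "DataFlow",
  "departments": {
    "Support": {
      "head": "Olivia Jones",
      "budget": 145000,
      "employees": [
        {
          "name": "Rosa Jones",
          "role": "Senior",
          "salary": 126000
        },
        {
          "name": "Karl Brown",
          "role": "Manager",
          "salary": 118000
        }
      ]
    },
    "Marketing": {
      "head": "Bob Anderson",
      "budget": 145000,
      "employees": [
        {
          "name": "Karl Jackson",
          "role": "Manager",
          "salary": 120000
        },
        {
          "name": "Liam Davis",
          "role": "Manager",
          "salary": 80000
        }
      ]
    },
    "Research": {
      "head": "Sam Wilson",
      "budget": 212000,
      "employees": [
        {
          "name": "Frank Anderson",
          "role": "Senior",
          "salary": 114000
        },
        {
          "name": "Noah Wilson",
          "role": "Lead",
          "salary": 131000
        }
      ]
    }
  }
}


Path: departments.Support.employees (count)

Navigate:
  -> departments
  -> Support
  -> employees (array, length 2)

2


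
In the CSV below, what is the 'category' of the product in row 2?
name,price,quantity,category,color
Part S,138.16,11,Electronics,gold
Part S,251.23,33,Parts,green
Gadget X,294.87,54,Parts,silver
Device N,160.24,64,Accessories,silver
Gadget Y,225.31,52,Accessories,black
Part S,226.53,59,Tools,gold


Query: Row 2 ('Part S'), column 'category'
Value: Parts

Parts


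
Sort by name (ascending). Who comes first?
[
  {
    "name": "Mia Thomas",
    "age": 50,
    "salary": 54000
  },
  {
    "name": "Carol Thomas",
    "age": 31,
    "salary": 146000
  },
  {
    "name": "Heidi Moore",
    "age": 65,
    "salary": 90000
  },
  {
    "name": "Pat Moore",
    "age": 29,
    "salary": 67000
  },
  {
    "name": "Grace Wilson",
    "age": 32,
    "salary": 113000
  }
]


Sort by: name (ascending)

Sorted order:
  1. Carol Thomas (name = Carol Thomas)
  2. Grace Wilson (name = Grace Wilson)
  3. Heidi Moore (name = Heidi Moore)
  4. Mia Thomas (name = Mia Thomas)
  5. Pat Moore (name = Pat Moore)

First: Carol Thomas

Carol Thomas


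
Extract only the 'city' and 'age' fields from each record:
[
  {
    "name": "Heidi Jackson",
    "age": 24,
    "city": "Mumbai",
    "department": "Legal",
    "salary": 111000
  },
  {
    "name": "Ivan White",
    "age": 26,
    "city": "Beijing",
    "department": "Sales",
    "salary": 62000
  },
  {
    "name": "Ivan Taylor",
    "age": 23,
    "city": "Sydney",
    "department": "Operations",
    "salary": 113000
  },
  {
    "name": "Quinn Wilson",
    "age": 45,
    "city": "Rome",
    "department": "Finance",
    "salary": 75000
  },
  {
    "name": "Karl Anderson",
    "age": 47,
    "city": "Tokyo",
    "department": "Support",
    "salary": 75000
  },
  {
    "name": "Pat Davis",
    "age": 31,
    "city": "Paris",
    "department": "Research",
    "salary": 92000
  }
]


Original: 6 records with fields: name, age, city, department, salary
Keep: ['city', 'age']
Drop: ['name', 'department', 'salary']
Result: 6 records, 2 fields each

[
  {
    "city": "Mumbai",
    "age": 24
  },
  {
    "city": "Beijing",
    "age": 26
  },
  {
    "city": "Sydney",
    "age": 23
  },
  {
    "city": "Rome",
    "age": 45
  },
  {
    "city": "Tokyo",
    "age": 47
  },
  {
    "city": "Paris",
    "age": 31
  }
]


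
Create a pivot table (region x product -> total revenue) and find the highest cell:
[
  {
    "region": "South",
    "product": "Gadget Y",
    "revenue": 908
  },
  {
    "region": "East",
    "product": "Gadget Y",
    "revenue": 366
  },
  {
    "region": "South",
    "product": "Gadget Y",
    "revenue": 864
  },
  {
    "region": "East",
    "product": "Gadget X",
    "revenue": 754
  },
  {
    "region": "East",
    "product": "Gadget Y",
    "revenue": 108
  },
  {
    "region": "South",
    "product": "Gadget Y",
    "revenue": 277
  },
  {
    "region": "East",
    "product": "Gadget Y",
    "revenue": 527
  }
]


Pivot: region (rows) x product (columns) -> total revenue

     Gadget X      Gadget Y    
East           754          1001  
South            0          2049  

Highest: South / Gadget Y = $2049

South / Gadget Y = $2049


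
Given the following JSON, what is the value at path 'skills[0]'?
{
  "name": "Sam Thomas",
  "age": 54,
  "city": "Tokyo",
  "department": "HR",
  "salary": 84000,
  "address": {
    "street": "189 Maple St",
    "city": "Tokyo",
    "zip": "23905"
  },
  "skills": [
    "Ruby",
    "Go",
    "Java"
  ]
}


Query: skills[0]
Path: skills -> first element
Value: Ruby

Ruby


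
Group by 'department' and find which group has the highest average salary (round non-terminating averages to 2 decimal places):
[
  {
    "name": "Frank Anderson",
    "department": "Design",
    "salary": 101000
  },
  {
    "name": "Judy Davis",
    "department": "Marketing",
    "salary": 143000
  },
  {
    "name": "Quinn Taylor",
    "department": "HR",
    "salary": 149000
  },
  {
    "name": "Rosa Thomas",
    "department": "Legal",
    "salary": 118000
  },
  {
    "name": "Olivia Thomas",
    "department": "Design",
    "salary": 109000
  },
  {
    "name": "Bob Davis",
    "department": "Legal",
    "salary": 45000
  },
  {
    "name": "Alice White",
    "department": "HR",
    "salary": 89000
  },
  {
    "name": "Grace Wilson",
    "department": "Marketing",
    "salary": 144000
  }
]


Group by: department

Groups:
  Design: 2 people, avg salary = 210000/2 = $105000
  HR: 2 people, avg salary = 238000/2 = $119000
  Legal: 2 people, avg salary = 163000/2 = $81500
  Marketing: 2 people, avg salary = 287000/2 = $143500

Highest average salary: Marketing ($143500)

Marketing ($143500)


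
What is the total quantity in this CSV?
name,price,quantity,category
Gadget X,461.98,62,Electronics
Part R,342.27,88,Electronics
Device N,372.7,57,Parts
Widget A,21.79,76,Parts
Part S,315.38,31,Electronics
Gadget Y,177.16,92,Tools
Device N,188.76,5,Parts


Computing total quantity:
Values: [62, 88, 57, 76, 31, 92, 5]
Sum = 411

411


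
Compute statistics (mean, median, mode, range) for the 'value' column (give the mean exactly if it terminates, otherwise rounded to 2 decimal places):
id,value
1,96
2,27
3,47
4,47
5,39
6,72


Data: [96, 27, 47, 47, 39, 72]
Count: 6
Sum: 328
Mean: 328/6 ≈ 54.67 (rounded to 2 decimal places)
Sorted: [27, 39, 47, 47, 72, 96]
Median: 47.0
Mode: 47 (2 times)
Range: 96 - 27 = 69
Min: 27, Max: 96

mean≈54.67, median=47.0, mode=47, range=69


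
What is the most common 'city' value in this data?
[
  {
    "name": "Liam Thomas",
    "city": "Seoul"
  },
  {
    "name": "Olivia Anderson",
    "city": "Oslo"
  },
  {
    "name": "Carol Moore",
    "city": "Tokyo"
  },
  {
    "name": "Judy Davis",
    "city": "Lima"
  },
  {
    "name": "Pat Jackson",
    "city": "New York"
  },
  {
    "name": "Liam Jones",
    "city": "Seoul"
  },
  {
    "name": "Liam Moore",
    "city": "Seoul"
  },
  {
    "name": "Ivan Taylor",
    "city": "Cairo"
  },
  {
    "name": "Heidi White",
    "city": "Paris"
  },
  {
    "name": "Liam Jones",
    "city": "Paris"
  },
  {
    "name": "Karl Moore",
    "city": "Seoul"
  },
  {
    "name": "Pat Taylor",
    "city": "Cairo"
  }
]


Counting 'city' values across 12 records:

  Seoul: 4 ####
  Cairo: 2 ##
  Paris: 2 ##
  Oslo: 1 #
  Tokyo: 1 #
  Lima: 1 #
  New York: 1 #

Most common: Seoul (4 times)

Seoul (4 times)


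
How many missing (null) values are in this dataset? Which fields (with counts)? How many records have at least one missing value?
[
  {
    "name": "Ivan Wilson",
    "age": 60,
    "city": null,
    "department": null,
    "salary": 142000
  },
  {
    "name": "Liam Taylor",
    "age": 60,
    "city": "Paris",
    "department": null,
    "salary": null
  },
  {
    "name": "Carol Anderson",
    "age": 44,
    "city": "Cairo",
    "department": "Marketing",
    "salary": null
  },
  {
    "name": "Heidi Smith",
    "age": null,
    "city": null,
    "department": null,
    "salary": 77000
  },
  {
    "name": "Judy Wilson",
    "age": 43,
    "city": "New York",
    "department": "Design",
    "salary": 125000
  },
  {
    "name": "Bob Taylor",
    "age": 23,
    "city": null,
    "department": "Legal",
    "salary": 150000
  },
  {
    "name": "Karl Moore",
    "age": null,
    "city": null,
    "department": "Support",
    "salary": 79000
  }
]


Checking for missing (null) values in 7 records:

  Ivan Wilson: city, department
  Liam Taylor: department, salary
  Carol Anderson: salary
  Heidi Smith: age, city, department
  Judy Wilson: complete
  Bob Taylor: city
  Karl Moore: age, city

Per field:
  name: 0 missing
  age: 2 missing
  city: 4 missing
  department: 3 missing
  salary: 2 missing

Total missing values: 11
Records with any missing: 6

11 missing values (age: 2, city: 4, department: 3, salary: 2); 6 incomplete records


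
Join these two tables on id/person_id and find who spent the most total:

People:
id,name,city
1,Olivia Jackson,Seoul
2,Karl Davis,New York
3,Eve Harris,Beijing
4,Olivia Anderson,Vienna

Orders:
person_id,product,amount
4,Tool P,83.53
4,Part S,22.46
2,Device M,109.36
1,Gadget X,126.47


Join on: people.id = orders.person_id

Joined rows:
  Olivia Anderson (Vienna) bought Tool P for $83.53
  Olivia Anderson (Vienna) bought Part S for $22.46
  Karl Davis (New York) bought Device M for $109.36
  Olivia Jackson (Seoul) bought Gadget X for $126.47

Total per person:
  Olivia Jackson: $126.47
  Karl Davis: $109.36
  Olivia Anderson: $105.99

Top spender: Olivia Jackson ($126.47)

Olivia Jackson ($126.47)
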